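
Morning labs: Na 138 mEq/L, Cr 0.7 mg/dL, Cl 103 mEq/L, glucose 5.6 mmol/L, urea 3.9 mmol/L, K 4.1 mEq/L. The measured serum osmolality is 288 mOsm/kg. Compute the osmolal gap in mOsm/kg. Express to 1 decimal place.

2.5 mOsm/kg

Calculated osmolality = 2·Na + glucose + urea
= 2·138 + 5.6 + 3.9
= 276 + 5.60 + 3.90
= 285.5 mOsm/kg ≈ 285.5 mOsm/kg
Osmolar gap = measured − calculated = 288 − 285.5 = 2.5 mOsm/kg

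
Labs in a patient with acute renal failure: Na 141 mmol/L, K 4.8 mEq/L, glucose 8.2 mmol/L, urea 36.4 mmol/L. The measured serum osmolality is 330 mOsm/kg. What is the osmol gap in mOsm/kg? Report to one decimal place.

3.4 mOsm/kg

Calculated osmolality = 2·Na + glucose + urea
= 2·141 + 8.2 + 36.4
= 282 + 8.20 + 36.40
= 326.6 mOsm/kg ≈ 326.6 mOsm/kg
Osmolar gap = measured − calculated = 330 − 326.6 = 3.4 mOsm/kg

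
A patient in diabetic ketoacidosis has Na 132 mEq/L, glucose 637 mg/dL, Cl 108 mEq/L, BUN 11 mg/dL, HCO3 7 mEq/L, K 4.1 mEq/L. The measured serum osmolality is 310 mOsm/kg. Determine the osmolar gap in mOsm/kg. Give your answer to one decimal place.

Calculated osmolality = 2·Na + glucose/18 + BUN/2.8
= 2·132 + 637/18 + 11/2.8
= 264 + 35.39 + 3.93
= 303.32 mOsm/kg ≈ 303.3 mOsm/kg
Osmolar gap = measured − calculated = 310 − 303.3 = 6.7 mOsm/kg

6.7 mOsm/kg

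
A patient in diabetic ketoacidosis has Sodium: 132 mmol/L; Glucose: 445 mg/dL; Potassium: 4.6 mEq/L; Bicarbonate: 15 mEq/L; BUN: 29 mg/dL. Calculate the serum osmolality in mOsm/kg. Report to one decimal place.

Calculated osmolality = 2·Na + glucose/18 + BUN/2.8
= 2·132 + 445/18 + 29/2.8
= 264 + 24.72 + 10.36
= 299.08 mOsm/kg

299.1 mOsm/kg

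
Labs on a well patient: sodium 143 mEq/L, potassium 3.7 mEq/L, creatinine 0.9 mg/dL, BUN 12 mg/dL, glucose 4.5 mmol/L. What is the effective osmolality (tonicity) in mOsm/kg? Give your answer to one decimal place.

Effective osmolality excludes urea (freely permeant across cell membranes):
2·Na + glucose
= 2·143 + 4.5
= 286 + 4.5
= 290.5 mOsm/kg

290.5 mOsm/kg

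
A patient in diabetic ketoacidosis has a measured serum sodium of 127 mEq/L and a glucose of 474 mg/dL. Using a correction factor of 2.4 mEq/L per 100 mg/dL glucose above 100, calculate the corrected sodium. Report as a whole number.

Corrected Na = measured Na + 2.4 · (glucose − 100)/100
= 127 + 2.4 · (474 − 100)/100
= 127 + 9
= 136 mEq/L

136 mEq/L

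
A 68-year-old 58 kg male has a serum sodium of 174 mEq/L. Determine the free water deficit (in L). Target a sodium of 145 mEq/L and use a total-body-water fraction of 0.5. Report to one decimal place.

5.8 L

TBW = 0.5 · 58 = 29 L
Free water deficit = TBW · (Na/145 − 1)
= 29 · (174/145 − 1)
= 29 · 0.2
= 5.8 L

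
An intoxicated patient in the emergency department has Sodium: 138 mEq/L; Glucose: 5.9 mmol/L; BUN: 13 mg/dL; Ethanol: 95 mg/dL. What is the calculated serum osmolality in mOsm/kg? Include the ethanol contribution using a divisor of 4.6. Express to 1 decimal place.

Calculated osmolality = 2·Na + glucose + BUN/2.8 + ethanol/4.6
= 2·138 + 5.9 + 13/2.8 + 95/4.6
= 276 + 5.90 + 4.64 + 20.65
= 307.19 mOsm/kg

307.2 mOsm/kg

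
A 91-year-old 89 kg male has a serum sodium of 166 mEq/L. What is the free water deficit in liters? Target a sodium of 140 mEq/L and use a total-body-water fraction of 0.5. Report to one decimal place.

TBW = 0.5 · 89 = 44.5 L
Free water deficit = TBW · (Na/140 − 1)
= 44.5 · (166/140 − 1)
= 44.5 · 0.1857
= 8.26 L

8.3 L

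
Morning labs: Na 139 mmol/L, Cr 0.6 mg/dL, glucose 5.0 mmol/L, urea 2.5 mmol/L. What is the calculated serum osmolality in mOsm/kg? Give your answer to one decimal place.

285.5 mOsm/kg

Calculated osmolality = 2·Na + glucose + urea
= 2·139 + 5 + 2.5
= 278 + 5 + 2.50
= 285.5 mOsm/kg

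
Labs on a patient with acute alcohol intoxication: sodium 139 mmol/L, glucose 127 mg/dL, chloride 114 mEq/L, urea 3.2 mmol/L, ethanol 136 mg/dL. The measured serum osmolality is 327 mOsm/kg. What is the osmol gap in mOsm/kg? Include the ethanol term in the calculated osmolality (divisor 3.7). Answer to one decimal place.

Calculated osmolality = 2·Na + glucose/18 + urea + ethanol/3.7
= 2·139 + 127/18 + 3.2 + 136/3.7
= 278 + 7.06 + 3.20 + 36.76
= 325.02 mOsm/kg ≈ 325.0 mOsm/kg
Osmolar gap = measured − calculated = 327 − 325.0 = 2.0 mOsm/kg

2.0 mOsm/kg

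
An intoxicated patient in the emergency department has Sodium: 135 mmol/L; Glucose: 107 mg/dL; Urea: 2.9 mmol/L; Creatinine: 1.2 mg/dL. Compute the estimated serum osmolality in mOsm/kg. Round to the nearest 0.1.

Calculated osmolality = 2·Na + glucose/18 + urea
= 2·135 + 107/18 + 2.9
= 270 + 5.94 + 2.90
= 278.84 mOsm/kg

278.8 mOsm/kg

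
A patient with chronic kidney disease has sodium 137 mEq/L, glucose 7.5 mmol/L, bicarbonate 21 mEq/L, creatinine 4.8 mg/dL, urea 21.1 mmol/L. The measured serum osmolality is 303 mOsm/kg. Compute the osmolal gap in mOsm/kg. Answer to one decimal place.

Calculated osmolality = 2·Na + glucose + urea
= 2·137 + 7.5 + 21.1
= 274 + 7.50 + 21.10
= 302.6 mOsm/kg ≈ 302.6 mOsm/kg
Osmolar gap = measured − calculated = 303 − 302.6 = 0.4 mOsm/kg

0.4 mOsm/kg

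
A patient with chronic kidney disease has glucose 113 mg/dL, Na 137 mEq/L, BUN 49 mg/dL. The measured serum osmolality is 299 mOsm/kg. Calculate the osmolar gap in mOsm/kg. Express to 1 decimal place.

1.2 mOsm/kg

Calculated osmolality = 2·Na + glucose/18 + BUN/2.8
= 2·137 + 113/18 + 49/2.8
= 274 + 6.28 + 17.50
= 297.78 mOsm/kg ≈ 297.8 mOsm/kg
Osmolar gap = measured − calculated = 299 − 297.8 = 1.2 mOsm/kg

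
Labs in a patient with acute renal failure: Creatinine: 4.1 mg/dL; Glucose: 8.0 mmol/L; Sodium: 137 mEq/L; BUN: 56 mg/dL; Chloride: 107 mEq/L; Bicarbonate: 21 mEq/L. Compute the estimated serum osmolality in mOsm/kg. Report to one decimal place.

Calculated osmolality = 2·Na + glucose + BUN/2.8
= 2·137 + 8 + 56/2.8
= 274 + 8 + 20
= 302 mOsm/kg

302.0 mOsm/kg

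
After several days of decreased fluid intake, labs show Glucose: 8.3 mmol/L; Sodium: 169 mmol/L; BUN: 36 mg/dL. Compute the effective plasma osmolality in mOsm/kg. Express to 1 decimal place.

346.3 mOsm/kg

Effective osmolality excludes urea (freely permeant across cell membranes):
2·Na + glucose
= 2·169 + 8.3
= 338 + 8.3
= 346.3 mOsm/kg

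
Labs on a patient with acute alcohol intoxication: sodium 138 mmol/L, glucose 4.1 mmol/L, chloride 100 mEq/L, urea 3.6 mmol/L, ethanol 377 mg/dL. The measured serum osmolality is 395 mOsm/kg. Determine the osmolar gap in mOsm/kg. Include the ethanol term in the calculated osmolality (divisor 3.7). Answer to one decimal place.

Calculated osmolality = 2·Na + glucose + urea + ethanol/3.7
= 2·138 + 4.1 + 3.6 + 377/3.7
= 276 + 4.10 + 3.60 + 101.89
= 385.59 mOsm/kg ≈ 385.6 mOsm/kg
Osmolar gap = measured − calculated = 395 − 385.6 = 9.4 mOsm/kg

9.4 mOsm/kg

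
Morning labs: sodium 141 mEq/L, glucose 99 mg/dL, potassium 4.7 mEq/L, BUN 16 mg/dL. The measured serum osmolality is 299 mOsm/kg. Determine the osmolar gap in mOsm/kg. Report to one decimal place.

Calculated osmolality = 2·Na + glucose/18 + BUN/2.8
= 2·141 + 99/18 + 16/2.8
= 282 + 5.50 + 5.71
= 293.21 mOsm/kg ≈ 293.2 mOsm/kg
Osmolar gap = measured − calculated = 299 − 293.2 = 5.8 mOsm/kg

5.8 mOsm/kg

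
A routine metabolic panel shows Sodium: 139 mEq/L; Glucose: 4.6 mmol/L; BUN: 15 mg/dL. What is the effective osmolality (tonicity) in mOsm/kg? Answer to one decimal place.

Effective osmolality excludes urea (freely permeant across cell membranes):
2·Na + glucose
= 2·139 + 4.6
= 278 + 4.6
= 282.6 mOsm/kg

282.6 mOsm/kg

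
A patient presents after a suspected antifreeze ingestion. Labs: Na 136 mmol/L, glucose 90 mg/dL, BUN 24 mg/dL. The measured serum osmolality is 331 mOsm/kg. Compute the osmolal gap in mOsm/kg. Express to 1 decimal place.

45.4 mOsm/kg

Calculated osmolality = 2·Na + glucose/18 + BUN/2.8
= 2·136 + 90/18 + 24/2.8
= 272 + 5 + 8.57
= 285.57 mOsm/kg ≈ 285.6 mOsm/kg
Osmolar gap = measured − calculated = 331 − 285.6 = 45.4 mOsm/kg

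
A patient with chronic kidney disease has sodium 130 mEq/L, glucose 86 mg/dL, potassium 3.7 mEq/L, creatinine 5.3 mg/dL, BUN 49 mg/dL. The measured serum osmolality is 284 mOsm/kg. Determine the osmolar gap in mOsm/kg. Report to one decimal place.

Calculated osmolality = 2·Na + glucose/18 + BUN/2.8
= 2·130 + 86/18 + 49/2.8
= 260 + 4.78 + 17.50
= 282.28 mOsm/kg ≈ 282.3 mOsm/kg
Osmolar gap = measured − calculated = 284 − 282.3 = 1.7 mOsm/kg

1.7 mOsm/kg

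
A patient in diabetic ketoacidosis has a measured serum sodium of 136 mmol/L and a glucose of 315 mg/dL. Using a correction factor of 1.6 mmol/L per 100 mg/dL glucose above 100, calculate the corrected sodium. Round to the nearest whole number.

Corrected Na = measured Na + 1.6 · (glucose − 100)/100
= 136 + 1.6 · (315 − 100)/100
= 136 + 3.4
= 139.4 mmol/L

139 mmol/L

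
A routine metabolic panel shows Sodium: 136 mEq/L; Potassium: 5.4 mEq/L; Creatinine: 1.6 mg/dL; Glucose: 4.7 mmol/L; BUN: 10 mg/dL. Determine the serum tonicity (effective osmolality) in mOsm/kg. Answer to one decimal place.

276.7 mOsm/kg

Effective osmolality excludes urea (freely permeant across cell membranes):
2·Na + glucose
= 2·136 + 4.7
= 272 + 4.7
= 276.7 mOsm/kg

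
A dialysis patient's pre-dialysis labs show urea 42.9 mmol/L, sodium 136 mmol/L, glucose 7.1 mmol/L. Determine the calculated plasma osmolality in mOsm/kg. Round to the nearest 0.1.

Calculated osmolality = 2·Na + glucose + urea
= 2·136 + 7.1 + 42.9
= 272 + 7.10 + 42.90
= 322 mOsm/kg

322.0 mOsm/kg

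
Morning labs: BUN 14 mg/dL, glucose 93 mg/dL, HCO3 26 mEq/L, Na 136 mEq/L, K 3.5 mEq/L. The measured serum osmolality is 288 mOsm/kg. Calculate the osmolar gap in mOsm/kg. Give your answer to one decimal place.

Calculated osmolality = 2·Na + glucose/18 + BUN/2.8
= 2·136 + 93/18 + 14/2.8
= 272 + 5.17 + 5
= 282.17 mOsm/kg ≈ 282.2 mOsm/kg
Osmolar gap = measured − calculated = 288 − 282.2 = 5.8 mOsm/kg

5.8 mOsm/kg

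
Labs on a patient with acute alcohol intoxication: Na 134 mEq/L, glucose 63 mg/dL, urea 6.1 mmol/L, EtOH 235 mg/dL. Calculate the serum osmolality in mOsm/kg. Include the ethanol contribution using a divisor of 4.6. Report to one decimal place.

328.7 mOsm/kg

Calculated osmolality = 2·Na + glucose/18 + urea + ethanol/4.6
= 2·134 + 63/18 + 6.1 + 235/4.6
= 268 + 3.50 + 6.10 + 51.09
= 328.69 mOsm/kg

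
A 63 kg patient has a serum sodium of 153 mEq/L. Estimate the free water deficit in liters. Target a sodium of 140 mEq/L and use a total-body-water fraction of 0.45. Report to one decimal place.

2.6 L

TBW = 0.45 · 63 = 28.35 L
Free water deficit = TBW · (Na/140 − 1)
= 28.35 · (153/140 − 1)
= 28.35 · 0.0929
= 2.63 L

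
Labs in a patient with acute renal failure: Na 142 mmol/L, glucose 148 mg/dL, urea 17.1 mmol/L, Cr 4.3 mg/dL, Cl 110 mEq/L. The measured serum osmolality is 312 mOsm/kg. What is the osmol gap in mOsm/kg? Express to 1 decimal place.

Calculated osmolality = 2·Na + glucose/18 + urea
= 2·142 + 148/18 + 17.1
= 284 + 8.22 + 17.10
= 309.32 mOsm/kg ≈ 309.3 mOsm/kg
Osmolar gap = measured − calculated = 312 − 309.3 = 2.7 mOsm/kg

2.7 mOsm/kg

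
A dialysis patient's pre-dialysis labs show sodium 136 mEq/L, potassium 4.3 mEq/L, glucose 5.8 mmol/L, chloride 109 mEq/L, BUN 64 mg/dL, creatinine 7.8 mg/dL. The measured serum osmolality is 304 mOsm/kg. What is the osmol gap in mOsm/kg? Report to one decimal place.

3.3 mOsm/kg

Calculated osmolality = 2·Na + glucose + BUN/2.8
= 2·136 + 5.8 + 64/2.8
= 272 + 5.80 + 22.86
= 300.66 mOsm/kg ≈ 300.7 mOsm/kg
Osmolar gap = measured − calculated = 304 − 300.7 = 3.3 mOsm/kg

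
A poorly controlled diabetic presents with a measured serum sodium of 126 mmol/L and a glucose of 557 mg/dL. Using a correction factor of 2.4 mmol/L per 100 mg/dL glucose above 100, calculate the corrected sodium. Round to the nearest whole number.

137 mmol/L

Corrected Na = measured Na + 2.4 · (glucose − 100)/100
= 126 + 2.4 · (557 − 100)/100
= 126 + 11
= 137 mmol/L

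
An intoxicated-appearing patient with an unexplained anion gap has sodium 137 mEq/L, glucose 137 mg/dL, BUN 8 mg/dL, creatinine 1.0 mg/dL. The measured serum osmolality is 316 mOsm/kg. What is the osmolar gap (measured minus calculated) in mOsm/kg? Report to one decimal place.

31.5 mOsm/kg

Calculated osmolality = 2·Na + glucose/18 + BUN/2.8
= 2·137 + 137/18 + 8/2.8
= 274 + 7.61 + 2.86
= 284.47 mOsm/kg ≈ 284.5 mOsm/kg
Osmolar gap = measured − calculated = 316 − 284.5 = 31.5 mOsm/kg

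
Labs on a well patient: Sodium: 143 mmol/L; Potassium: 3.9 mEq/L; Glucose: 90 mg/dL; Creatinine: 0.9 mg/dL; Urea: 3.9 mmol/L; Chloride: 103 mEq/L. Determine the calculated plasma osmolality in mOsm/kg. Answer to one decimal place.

294.9 mOsm/kg

Calculated osmolality = 2·Na + glucose/18 + urea
= 2·143 + 90/18 + 3.9
= 286 + 5 + 3.90
= 294.9 mOsm/kg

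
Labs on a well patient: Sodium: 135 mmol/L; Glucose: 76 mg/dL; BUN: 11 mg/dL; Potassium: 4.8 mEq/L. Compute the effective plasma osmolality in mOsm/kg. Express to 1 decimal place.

274.2 mOsm/kg

Effective osmolality excludes urea (freely permeant across cell membranes):
2·Na + glucose/18
= 2·135 + 76/18
= 270 + 4.22
= 274.22 mOsm/kg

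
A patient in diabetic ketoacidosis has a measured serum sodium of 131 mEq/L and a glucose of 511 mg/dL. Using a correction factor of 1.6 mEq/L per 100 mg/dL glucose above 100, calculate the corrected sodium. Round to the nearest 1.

138 mEq/L

Corrected Na = measured Na + 1.6 · (glucose − 100)/100
= 131 + 1.6 · (511 − 100)/100
= 131 + 6.6
= 137.6 mEq/L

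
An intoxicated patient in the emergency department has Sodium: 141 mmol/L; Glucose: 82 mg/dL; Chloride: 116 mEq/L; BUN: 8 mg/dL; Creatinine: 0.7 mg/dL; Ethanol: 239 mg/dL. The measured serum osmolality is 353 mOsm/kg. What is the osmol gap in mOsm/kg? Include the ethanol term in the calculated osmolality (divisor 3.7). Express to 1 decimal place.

Calculated osmolality = 2·Na + glucose/18 + BUN/2.8 + ethanol/3.7
= 2·141 + 82/18 + 8/2.8 + 239/3.7
= 282 + 4.56 + 2.86 + 64.59
= 354.01 mOsm/kg ≈ 354.0 mOsm/kg
Osmolar gap = measured − calculated = 353 − 354.0 = -1.0 mOsm/kg

-1.0 mOsm/kg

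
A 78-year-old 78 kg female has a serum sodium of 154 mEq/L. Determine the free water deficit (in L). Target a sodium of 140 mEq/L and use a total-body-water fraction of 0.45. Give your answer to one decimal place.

3.5 L

TBW = 0.45 · 78 = 35.1 L
Free water deficit = TBW · (Na/140 − 1)
= 35.1 · (154/140 − 1)
= 35.1 · 0.1
= 3.51 L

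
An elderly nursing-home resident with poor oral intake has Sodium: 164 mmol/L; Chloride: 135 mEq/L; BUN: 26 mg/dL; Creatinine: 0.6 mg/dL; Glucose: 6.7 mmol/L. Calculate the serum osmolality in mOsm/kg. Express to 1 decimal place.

Calculated osmolality = 2·Na + glucose + BUN/2.8
= 2·164 + 6.7 + 26/2.8
= 328 + 6.70 + 9.29
= 343.99 mOsm/kg

344.0 mOsm/kg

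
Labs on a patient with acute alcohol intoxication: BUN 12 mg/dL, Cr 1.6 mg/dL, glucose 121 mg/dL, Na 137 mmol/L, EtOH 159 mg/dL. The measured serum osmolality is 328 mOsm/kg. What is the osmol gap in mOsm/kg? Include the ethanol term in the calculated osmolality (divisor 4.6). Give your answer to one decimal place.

Calculated osmolality = 2·Na + glucose/18 + BUN/2.8 + ethanol/4.6
= 2·137 + 121/18 + 12/2.8 + 159/4.6
= 274 + 6.72 + 4.29 + 34.57
= 319.58 mOsm/kg ≈ 319.6 mOsm/kg
Osmolar gap = measured − calculated = 328 − 319.6 = 8.4 mOsm/kg

8.4 mOsm/kg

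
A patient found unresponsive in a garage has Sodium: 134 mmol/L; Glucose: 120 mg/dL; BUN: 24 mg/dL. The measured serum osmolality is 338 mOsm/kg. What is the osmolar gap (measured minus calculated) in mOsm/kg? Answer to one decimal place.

Calculated osmolality = 2·Na + glucose/18 + BUN/2.8
= 2·134 + 120/18 + 24/2.8
= 268 + 6.67 + 8.57
= 283.24 mOsm/kg ≈ 283.2 mOsm/kg
Osmolar gap = measured − calculated = 338 − 283.2 = 54.8 mOsm/kg

54.8 mOsm/kg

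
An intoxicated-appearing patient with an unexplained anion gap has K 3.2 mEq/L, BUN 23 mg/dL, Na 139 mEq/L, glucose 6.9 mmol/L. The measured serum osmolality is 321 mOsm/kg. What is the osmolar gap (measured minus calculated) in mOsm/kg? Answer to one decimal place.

27.9 mOsm/kg

Calculated osmolality = 2·Na + glucose + BUN/2.8
= 2·139 + 6.9 + 23/2.8
= 278 + 6.90 + 8.21
= 293.11 mOsm/kg ≈ 293.1 mOsm/kg
Osmolar gap = measured − calculated = 321 − 293.1 = 27.9 mOsm/kg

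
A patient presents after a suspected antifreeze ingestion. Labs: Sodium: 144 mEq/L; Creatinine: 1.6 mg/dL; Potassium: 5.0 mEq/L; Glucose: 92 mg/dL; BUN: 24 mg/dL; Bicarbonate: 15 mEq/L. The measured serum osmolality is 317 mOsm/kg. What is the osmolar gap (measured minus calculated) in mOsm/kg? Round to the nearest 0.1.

15.3 mOsm/kg

Calculated osmolality = 2·Na + glucose/18 + BUN/2.8
= 2·144 + 92/18 + 24/2.8
= 288 + 5.11 + 8.57
= 301.68 mOsm/kg ≈ 301.7 mOsm/kg
Osmolar gap = measured − calculated = 317 − 301.7 = 15.3 mOsm/kg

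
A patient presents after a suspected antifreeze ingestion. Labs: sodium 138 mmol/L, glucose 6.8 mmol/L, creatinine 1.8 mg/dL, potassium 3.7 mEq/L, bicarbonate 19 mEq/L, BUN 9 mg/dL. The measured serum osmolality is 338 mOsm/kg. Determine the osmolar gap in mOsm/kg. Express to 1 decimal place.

52.0 mOsm/kg

Calculated osmolality = 2·Na + glucose + BUN/2.8
= 2·138 + 6.8 + 9/2.8
= 276 + 6.80 + 3.21
= 286.01 mOsm/kg ≈ 286.0 mOsm/kg
Osmolar gap = measured − calculated = 338 − 286.0 = 52.0 mOsm/kg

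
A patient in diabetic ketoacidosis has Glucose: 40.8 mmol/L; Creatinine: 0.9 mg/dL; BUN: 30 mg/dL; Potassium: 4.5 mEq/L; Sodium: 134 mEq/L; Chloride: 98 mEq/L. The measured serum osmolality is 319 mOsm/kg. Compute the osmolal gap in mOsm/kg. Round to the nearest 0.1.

Calculated osmolality = 2·Na + glucose + BUN/2.8
= 2·134 + 40.8 + 30/2.8
= 268 + 40.80 + 10.71
= 319.51 mOsm/kg ≈ 319.5 mOsm/kg
Osmolar gap = measured − calculated = 319 − 319.5 = -0.5 mOsm/kg

-0.5 mOsm/kg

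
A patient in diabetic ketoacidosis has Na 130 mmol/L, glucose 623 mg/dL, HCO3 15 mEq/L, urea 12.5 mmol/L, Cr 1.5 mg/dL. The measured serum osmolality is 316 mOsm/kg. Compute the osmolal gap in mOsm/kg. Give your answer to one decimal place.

Calculated osmolality = 2·Na + glucose/18 + urea
= 2·130 + 623/18 + 12.5
= 260 + 34.61 + 12.50
= 307.11 mOsm/kg ≈ 307.1 mOsm/kg
Osmolar gap = measured − calculated = 316 − 307.1 = 8.9 mOsm/kg

8.9 mOsm/kg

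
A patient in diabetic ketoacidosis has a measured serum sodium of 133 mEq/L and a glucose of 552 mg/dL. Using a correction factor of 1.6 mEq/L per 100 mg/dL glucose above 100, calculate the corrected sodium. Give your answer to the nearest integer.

Corrected Na = measured Na + 1.6 · (glucose − 100)/100
= 133 + 1.6 · (552 − 100)/100
= 133 + 7.2
= 140.2 mEq/L

140 mEq/L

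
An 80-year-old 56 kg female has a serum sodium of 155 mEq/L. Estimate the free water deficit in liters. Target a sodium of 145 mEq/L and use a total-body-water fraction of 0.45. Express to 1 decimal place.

1.7 L

TBW = 0.45 · 56 = 25.2 L
Free water deficit = TBW · (Na/145 − 1)
= 25.2 · (155/145 − 1)
= 25.2 · 0.069
= 1.74 L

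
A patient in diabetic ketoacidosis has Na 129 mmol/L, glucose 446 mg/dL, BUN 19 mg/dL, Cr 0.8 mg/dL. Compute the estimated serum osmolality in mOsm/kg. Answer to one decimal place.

Calculated osmolality = 2·Na + glucose/18 + BUN/2.8
= 2·129 + 446/18 + 19/2.8
= 258 + 24.78 + 6.79
= 289.57 mOsm/kg

289.6 mOsm/kg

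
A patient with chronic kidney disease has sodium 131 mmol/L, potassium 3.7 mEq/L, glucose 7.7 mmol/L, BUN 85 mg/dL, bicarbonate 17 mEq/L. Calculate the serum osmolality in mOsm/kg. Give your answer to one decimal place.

300.1 mOsm/kg

Calculated osmolality = 2·Na + glucose + BUN/2.8
= 2·131 + 7.7 + 85/2.8
= 262 + 7.70 + 30.36
= 300.06 mOsm/kg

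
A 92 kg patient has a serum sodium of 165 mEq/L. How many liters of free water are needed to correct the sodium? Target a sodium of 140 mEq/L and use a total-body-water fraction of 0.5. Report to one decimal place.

TBW = 0.5 · 92 = 46 L
Free water deficit = TBW · (Na/140 − 1)
= 46 · (165/140 − 1)
= 46 · 0.1786
= 8.22 L

8.2 L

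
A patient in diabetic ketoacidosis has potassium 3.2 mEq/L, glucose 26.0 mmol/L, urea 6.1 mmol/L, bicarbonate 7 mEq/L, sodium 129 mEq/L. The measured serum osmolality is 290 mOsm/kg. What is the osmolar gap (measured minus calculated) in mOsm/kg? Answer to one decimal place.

Calculated osmolality = 2·Na + glucose + urea
= 2·129 + 26 + 6.1
= 258 + 26 + 6.10
= 290.1 mOsm/kg ≈ 290.1 mOsm/kg
Osmolar gap = measured − calculated = 290 − 290.1 = -0.1 mOsm/kg

-0.1 mOsm/kg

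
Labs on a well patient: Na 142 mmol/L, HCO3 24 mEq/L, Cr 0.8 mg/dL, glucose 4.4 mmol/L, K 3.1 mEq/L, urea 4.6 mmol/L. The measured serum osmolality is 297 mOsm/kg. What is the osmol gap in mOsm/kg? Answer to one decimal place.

4.0 mOsm/kg

Calculated osmolality = 2·Na + glucose + urea
= 2·142 + 4.4 + 4.6
= 284 + 4.40 + 4.60
= 293 mOsm/kg ≈ 293.0 mOsm/kg
Osmolar gap = measured − calculated = 297 − 293.0 = 4.0 mOsm/kg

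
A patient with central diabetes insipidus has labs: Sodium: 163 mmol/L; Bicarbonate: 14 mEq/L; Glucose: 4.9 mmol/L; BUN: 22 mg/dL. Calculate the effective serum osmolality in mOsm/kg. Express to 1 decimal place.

330.9 mOsm/kg

Effective osmolality excludes urea (freely permeant across cell membranes):
2·Na + glucose
= 2·163 + 4.9
= 326 + 4.9
= 330.9 mOsm/kg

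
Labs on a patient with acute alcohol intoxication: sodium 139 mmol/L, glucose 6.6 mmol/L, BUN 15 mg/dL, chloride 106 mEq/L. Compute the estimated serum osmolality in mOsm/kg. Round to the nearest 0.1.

290.0 mOsm/kg

Calculated osmolality = 2·Na + glucose + BUN/2.8
= 2·139 + 6.6 + 15/2.8
= 278 + 6.60 + 5.36
= 289.96 mOsm/kg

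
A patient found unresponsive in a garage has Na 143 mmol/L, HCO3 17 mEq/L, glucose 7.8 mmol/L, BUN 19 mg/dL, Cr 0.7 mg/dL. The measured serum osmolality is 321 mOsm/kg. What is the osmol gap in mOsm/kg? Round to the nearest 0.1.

20.4 mOsm/kg

Calculated osmolality = 2·Na + glucose + BUN/2.8
= 2·143 + 7.8 + 19/2.8
= 286 + 7.80 + 6.79
= 300.59 mOsm/kg ≈ 300.6 mOsm/kg
Osmolar gap = measured − calculated = 321 − 300.6 = 20.4 mOsm/kg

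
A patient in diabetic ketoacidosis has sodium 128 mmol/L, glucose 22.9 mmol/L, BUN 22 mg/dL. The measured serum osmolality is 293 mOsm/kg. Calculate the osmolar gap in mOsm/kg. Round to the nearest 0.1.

Calculated osmolality = 2·Na + glucose + BUN/2.8
= 2·128 + 22.9 + 22/2.8
= 256 + 22.90 + 7.86
= 286.76 mOsm/kg ≈ 286.8 mOsm/kg
Osmolar gap = measured − calculated = 293 − 286.8 = 6.2 mOsm/kg

6.2 mOsm/kg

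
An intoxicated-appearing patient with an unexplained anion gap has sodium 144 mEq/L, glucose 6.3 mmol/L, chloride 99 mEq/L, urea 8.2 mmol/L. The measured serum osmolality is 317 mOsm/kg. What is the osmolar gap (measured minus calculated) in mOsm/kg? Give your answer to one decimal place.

Calculated osmolality = 2·Na + glucose + urea
= 2·144 + 6.3 + 8.2
= 288 + 6.30 + 8.20
= 302.5 mOsm/kg ≈ 302.5 mOsm/kg
Osmolar gap = measured − calculated = 317 − 302.5 = 14.5 mOsm/kg

14.5 mOsm/kg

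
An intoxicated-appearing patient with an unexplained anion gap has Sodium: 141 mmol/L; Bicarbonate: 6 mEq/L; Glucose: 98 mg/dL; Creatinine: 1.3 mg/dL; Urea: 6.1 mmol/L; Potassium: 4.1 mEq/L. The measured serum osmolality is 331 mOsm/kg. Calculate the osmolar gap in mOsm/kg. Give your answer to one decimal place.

37.5 mOsm/kg

Calculated osmolality = 2·Na + glucose/18 + urea
= 2·141 + 98/18 + 6.1
= 282 + 5.44 + 6.10
= 293.54 mOsm/kg ≈ 293.5 mOsm/kg
Osmolar gap = measured − calculated = 331 − 293.5 = 37.5 mOsm/kg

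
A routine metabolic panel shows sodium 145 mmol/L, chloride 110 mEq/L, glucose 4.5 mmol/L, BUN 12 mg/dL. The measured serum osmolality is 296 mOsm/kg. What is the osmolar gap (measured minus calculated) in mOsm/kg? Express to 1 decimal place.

Calculated osmolality = 2·Na + glucose + BUN/2.8
= 2·145 + 4.5 + 12/2.8
= 290 + 4.50 + 4.29
= 298.79 mOsm/kg ≈ 298.8 mOsm/kg
Osmolar gap = measured − calculated = 296 − 298.8 = -2.8 mOsm/kg

-2.8 mOsm/kg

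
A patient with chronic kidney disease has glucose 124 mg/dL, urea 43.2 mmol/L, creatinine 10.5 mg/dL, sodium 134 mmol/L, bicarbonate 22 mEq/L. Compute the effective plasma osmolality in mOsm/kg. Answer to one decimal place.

Effective osmolality excludes urea (freely permeant across cell membranes):
2·Na + glucose/18
= 2·134 + 124/18
= 268 + 6.89
= 274.89 mOsm/kg

274.9 mOsm/kg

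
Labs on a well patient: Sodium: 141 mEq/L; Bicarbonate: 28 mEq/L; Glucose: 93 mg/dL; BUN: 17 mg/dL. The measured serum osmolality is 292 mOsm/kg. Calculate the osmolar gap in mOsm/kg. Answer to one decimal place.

Calculated osmolality = 2·Na + glucose/18 + BUN/2.8
= 2·141 + 93/18 + 17/2.8
= 282 + 5.17 + 6.07
= 293.24 mOsm/kg ≈ 293.2 mOsm/kg
Osmolar gap = measured − calculated = 292 − 293.2 = -1.2 mOsm/kg

-1.2 mOsm/kg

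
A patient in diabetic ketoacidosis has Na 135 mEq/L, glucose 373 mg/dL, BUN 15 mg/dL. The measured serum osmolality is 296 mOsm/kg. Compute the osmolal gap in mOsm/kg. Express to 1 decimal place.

Calculated osmolality = 2·Na + glucose/18 + BUN/2.8
= 2·135 + 373/18 + 15/2.8
= 270 + 20.72 + 5.36
= 296.08 mOsm/kg ≈ 296.1 mOsm/kg
Osmolar gap = measured − calculated = 296 − 296.1 = -0.1 mOsm/kg

-0.1 mOsm/kg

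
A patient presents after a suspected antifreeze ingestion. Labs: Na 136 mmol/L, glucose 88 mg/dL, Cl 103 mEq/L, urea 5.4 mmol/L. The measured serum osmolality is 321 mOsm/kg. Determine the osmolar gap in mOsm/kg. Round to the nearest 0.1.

38.7 mOsm/kg

Calculated osmolality = 2·Na + glucose/18 + urea
= 2·136 + 88/18 + 5.4
= 272 + 4.89 + 5.40
= 282.29 mOsm/kg ≈ 282.3 mOsm/kg
Osmolar gap = measured − calculated = 321 − 282.3 = 38.7 mOsm/kg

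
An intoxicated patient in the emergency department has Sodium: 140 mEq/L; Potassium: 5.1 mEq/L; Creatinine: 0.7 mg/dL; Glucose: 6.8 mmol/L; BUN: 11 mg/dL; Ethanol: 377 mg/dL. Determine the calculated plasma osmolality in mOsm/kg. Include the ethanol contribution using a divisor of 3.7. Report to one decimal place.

392.6 mOsm/kg

Calculated osmolality = 2·Na + glucose + BUN/2.8 + ethanol/3.7
= 2·140 + 6.8 + 11/2.8 + 377/3.7
= 280 + 6.80 + 3.93 + 101.89
= 392.62 mOsm/kg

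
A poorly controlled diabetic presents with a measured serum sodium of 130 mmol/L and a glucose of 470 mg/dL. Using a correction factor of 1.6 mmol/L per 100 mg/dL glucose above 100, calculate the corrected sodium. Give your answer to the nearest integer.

Corrected Na = measured Na + 1.6 · (glucose − 100)/100
= 130 + 1.6 · (470 − 100)/100
= 130 + 5.9
= 135.9 mmol/L

136 mmol/L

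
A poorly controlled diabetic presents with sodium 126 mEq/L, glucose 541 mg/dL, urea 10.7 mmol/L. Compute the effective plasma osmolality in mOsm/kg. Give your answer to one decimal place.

282.1 mOsm/kg

Effective osmolality excludes urea (freely permeant across cell membranes):
2·Na + glucose/18
= 2·126 + 541/18
= 252 + 30.06
= 282.06 mOsm/kg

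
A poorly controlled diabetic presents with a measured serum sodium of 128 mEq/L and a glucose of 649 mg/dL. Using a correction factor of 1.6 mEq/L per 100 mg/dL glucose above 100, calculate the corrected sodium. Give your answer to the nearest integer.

137 mEq/L

Corrected Na = measured Na + 1.6 · (glucose − 100)/100
= 128 + 1.6 · (649 − 100)/100
= 128 + 8.8
= 136.8 mEq/L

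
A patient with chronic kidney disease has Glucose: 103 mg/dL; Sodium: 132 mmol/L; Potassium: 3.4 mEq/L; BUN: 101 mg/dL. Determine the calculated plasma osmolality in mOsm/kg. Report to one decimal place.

Calculated osmolality = 2·Na + glucose/18 + BUN/2.8
= 2·132 + 103/18 + 101/2.8
= 264 + 5.72 + 36.07
= 305.79 mOsm/kg

305.8 mOsm/kg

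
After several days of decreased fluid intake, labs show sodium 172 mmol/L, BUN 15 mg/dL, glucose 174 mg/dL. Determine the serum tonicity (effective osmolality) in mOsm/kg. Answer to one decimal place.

353.7 mOsm/kg

Effective osmolality excludes urea (freely permeant across cell membranes):
2·Na + glucose/18
= 2·172 + 174/18
= 344 + 9.67
= 353.67 mOsm/kg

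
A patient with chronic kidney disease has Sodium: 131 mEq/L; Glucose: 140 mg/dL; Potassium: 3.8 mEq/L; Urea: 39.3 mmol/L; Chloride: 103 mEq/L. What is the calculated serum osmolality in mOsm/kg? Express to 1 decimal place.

Calculated osmolality = 2·Na + glucose/18 + urea
= 2·131 + 140/18 + 39.3
= 262 + 7.78 + 39.30
= 309.08 mOsm/kg

309.1 mOsm/kg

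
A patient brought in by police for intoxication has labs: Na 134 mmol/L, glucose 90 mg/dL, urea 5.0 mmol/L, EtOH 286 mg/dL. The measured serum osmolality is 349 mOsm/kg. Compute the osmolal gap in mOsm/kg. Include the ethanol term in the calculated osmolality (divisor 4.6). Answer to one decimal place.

8.8 mOsm/kg

Calculated osmolality = 2·Na + glucose/18 + urea + ethanol/4.6
= 2·134 + 90/18 + 5 + 286/4.6
= 268 + 5 + 5 + 62.17
= 340.17 mOsm/kg ≈ 340.2 mOsm/kg
Osmolar gap = measured − calculated = 349 − 340.2 = 8.8 mOsm/kg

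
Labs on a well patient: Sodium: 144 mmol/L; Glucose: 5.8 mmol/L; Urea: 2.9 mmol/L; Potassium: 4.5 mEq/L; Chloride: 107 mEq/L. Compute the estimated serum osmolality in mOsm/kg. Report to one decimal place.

296.7 mOsm/kg

Calculated osmolality = 2·Na + glucose + urea
= 2·144 + 5.8 + 2.9
= 288 + 5.80 + 2.90
= 296.7 mOsm/kg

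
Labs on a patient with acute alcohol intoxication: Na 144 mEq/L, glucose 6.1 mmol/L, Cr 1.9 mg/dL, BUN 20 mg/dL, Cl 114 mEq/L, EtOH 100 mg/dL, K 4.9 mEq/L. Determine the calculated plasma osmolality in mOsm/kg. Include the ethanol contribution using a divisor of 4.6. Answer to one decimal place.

323.0 mOsm/kg

Calculated osmolality = 2·Na + glucose + BUN/2.8 + ethanol/4.6
= 2·144 + 6.1 + 20/2.8 + 100/4.6
= 288 + 6.10 + 7.14 + 21.74
= 322.98 mOsm/kg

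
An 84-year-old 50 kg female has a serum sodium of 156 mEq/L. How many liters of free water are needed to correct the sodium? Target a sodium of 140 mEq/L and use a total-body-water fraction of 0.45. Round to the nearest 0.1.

2.6 L

TBW = 0.45 · 50 = 22.5 L
Free water deficit = TBW · (Na/140 − 1)
= 22.5 · (156/140 − 1)
= 22.5 · 0.1143
= 2.57 L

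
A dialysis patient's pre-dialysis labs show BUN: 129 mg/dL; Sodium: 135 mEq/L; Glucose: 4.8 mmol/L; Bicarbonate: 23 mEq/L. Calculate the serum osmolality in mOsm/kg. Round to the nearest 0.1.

320.9 mOsm/kg

Calculated osmolality = 2·Na + glucose + BUN/2.8
= 2·135 + 4.8 + 129/2.8
= 270 + 4.80 + 46.07
= 320.87 mOsm/kg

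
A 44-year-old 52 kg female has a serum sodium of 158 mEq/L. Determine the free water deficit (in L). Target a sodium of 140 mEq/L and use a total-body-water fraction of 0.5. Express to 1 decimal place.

3.3 L

TBW = 0.5 · 52 = 26 L
Free water deficit = TBW · (Na/140 − 1)
= 26 · (158/140 − 1)
= 26 · 0.1286
= 3.34 L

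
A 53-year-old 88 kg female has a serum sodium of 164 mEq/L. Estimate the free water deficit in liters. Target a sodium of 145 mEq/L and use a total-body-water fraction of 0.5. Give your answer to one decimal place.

5.8 L

TBW = 0.5 · 88 = 44 L
Free water deficit = TBW · (Na/145 − 1)
= 44 · (164/145 − 1)
= 44 · 0.131
= 5.76 L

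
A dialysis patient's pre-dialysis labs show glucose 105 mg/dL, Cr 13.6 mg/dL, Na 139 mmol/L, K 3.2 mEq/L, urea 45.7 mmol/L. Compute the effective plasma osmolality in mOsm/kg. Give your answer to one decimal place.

Effective osmolality excludes urea (freely permeant across cell membranes):
2·Na + glucose/18
= 2·139 + 105/18
= 278 + 5.83
= 283.83 mOsm/kg

283.8 mOsm/kg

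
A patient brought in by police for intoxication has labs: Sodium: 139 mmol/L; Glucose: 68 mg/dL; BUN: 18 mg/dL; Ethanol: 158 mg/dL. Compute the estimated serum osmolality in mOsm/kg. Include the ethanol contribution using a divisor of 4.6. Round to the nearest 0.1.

Calculated osmolality = 2·Na + glucose/18 + BUN/2.8 + ethanol/4.6
= 2·139 + 68/18 + 18/2.8 + 158/4.6
= 278 + 3.78 + 6.43 + 34.35
= 322.56 mOsm/kg

322.6 mOsm/kg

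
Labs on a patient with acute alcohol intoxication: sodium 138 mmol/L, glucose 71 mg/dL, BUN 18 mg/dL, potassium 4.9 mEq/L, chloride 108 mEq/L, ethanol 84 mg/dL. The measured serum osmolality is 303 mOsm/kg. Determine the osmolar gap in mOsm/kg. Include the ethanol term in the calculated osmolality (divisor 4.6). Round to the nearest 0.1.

Calculated osmolality = 2·Na + glucose/18 + BUN/2.8 + ethanol/4.6
= 2·138 + 71/18 + 18/2.8 + 84/4.6
= 276 + 3.94 + 6.43 + 18.26
= 304.63 mOsm/kg ≈ 304.6 mOsm/kg
Osmolar gap = measured − calculated = 303 − 304.6 = -1.6 mOsm/kg

-1.6 mOsm/kg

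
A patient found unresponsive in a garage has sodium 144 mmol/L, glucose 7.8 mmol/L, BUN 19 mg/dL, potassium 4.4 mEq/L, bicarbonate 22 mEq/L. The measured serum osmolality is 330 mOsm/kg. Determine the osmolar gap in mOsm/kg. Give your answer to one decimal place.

27.4 mOsm/kg

Calculated osmolality = 2·Na + glucose + BUN/2.8
= 2·144 + 7.8 + 19/2.8
= 288 + 7.80 + 6.79
= 302.59 mOsm/kg ≈ 302.6 mOsm/kg
Osmolar gap = measured − calculated = 330 − 302.6 = 27.4 mOsm/kg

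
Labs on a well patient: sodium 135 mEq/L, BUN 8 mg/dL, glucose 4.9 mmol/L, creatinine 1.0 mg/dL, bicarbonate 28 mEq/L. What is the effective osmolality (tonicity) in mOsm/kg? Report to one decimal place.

Effective osmolality excludes urea (freely permeant across cell membranes):
2·Na + glucose
= 2·135 + 4.9
= 270 + 4.9
= 274.9 mOsm/kg

274.9 mOsm/kg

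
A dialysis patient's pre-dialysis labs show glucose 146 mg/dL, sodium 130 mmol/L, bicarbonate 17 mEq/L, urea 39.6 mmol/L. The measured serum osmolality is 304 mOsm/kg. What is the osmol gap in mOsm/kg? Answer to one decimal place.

-3.7 mOsm/kg

Calculated osmolality = 2·Na + glucose/18 + urea
= 2·130 + 146/18 + 39.6
= 260 + 8.11 + 39.60
= 307.71 mOsm/kg ≈ 307.7 mOsm/kg
Osmolar gap = measured − calculated = 304 − 307.7 = -3.7 mOsm/kg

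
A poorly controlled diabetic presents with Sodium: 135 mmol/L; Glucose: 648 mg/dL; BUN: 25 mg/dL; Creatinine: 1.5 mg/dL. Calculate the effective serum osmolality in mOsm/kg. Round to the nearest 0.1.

306.0 mOsm/kg

Effective osmolality excludes urea (freely permeant across cell membranes):
2·Na + glucose/18
= 2·135 + 648/18
= 270 + 36
= 306 mOsm/kg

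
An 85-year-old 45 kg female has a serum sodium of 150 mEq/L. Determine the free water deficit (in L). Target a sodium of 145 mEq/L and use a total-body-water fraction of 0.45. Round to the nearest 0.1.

TBW = 0.45 · 45 = 20.25 L
Free water deficit = TBW · (Na/145 − 1)
= 20.25 · (150/145 − 1)
= 20.25 · 0.0345
= 0.7 L

0.7 L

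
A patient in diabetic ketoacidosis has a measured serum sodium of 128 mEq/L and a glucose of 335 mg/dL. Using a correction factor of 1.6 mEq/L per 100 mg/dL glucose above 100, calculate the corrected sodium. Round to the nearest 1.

Corrected Na = measured Na + 1.6 · (glucose − 100)/100
= 128 + 1.6 · (335 − 100)/100
= 128 + 3.8
= 131.8 mEq/L

132 mEq/L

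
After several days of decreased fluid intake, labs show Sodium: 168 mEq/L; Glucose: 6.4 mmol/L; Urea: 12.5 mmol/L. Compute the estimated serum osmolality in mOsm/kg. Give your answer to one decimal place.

Calculated osmolality = 2·Na + glucose + urea
= 2·168 + 6.4 + 12.5
= 336 + 6.40 + 12.50
= 354.9 mOsm/kg

354.9 mOsm/kg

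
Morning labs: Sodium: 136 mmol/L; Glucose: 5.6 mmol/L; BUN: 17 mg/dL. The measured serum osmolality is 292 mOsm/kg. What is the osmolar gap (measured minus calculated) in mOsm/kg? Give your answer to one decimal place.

8.3 mOsm/kg

Calculated osmolality = 2·Na + glucose + BUN/2.8
= 2·136 + 5.6 + 17/2.8
= 272 + 5.60 + 6.07
= 283.67 mOsm/kg ≈ 283.7 mOsm/kg
Osmolar gap = measured − calculated = 292 − 283.7 = 8.3 mOsm/kg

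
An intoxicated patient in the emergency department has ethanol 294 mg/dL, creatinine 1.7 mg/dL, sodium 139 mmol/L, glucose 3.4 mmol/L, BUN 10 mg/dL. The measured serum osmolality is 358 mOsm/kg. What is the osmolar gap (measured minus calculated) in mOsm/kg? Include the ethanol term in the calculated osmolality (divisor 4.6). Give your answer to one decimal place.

Calculated osmolality = 2·Na + glucose + BUN/2.8 + ethanol/4.6
= 2·139 + 3.4 + 10/2.8 + 294/4.6
= 278 + 3.40 + 3.57 + 63.91
= 348.88 mOsm/kg ≈ 348.9 mOsm/kg
Osmolar gap = measured − calculated = 358 − 348.9 = 9.1 mOsm/kg

9.1 mOsm/kg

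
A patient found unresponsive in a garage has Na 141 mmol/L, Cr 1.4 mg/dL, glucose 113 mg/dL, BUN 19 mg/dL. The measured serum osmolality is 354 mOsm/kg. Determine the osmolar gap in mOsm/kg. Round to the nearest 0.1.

58.9 mOsm/kg

Calculated osmolality = 2·Na + glucose/18 + BUN/2.8
= 2·141 + 113/18 + 19/2.8
= 282 + 6.28 + 6.79
= 295.07 mOsm/kg ≈ 295.1 mOsm/kg
Osmolar gap = measured − calculated = 354 − 295.1 = 58.9 mOsm/kg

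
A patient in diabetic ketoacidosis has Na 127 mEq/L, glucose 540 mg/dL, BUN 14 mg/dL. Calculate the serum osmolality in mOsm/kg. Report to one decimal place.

289.0 mOsm/kg

Calculated osmolality = 2·Na + glucose/18 + BUN/2.8
= 2·127 + 540/18 + 14/2.8
= 254 + 30 + 5
= 289 mOsm/kg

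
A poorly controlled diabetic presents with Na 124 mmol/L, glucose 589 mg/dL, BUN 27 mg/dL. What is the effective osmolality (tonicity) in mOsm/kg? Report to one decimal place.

280.7 mOsm/kg

Effective osmolality excludes urea (freely permeant across cell membranes):
2·Na + glucose/18
= 2·124 + 589/18
= 248 + 32.72
= 280.72 mOsm/kg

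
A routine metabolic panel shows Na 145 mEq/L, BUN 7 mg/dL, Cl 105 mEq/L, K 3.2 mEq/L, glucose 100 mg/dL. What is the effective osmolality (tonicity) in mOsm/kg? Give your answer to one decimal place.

Effective osmolality excludes urea (freely permeant across cell membranes):
2·Na + glucose/18
= 2·145 + 100/18
= 290 + 5.56
= 295.56 mOsm/kg

295.6 mOsm/kg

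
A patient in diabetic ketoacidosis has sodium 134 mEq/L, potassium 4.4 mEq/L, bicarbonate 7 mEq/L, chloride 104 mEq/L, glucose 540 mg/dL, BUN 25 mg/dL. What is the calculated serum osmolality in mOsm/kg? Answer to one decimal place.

306.9 mOsm/kg

Calculated osmolality = 2·Na + glucose/18 + BUN/2.8
= 2·134 + 540/18 + 25/2.8
= 268 + 30 + 8.93
= 306.93 mOsm/kg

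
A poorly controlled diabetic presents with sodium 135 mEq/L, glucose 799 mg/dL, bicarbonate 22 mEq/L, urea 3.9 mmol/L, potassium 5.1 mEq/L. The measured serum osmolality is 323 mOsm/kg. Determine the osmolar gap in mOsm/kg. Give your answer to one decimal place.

Calculated osmolality = 2·Na + glucose/18 + urea
= 2·135 + 799/18 + 3.9
= 270 + 44.39 + 3.90
= 318.29 mOsm/kg ≈ 318.3 mOsm/kg
Osmolar gap = measured − calculated = 323 − 318.3 = 4.7 mOsm/kg

4.7 mOsm/kg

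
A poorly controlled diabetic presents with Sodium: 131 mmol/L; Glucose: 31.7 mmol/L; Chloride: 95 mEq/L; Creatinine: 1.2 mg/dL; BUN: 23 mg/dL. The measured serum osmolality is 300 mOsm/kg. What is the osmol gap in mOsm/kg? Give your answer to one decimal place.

Calculated osmolality = 2·Na + glucose + BUN/2.8
= 2·131 + 31.7 + 23/2.8
= 262 + 31.70 + 8.21
= 301.91 mOsm/kg ≈ 301.9 mOsm/kg
Osmolar gap = measured − calculated = 300 − 301.9 = -1.9 mOsm/kg

-1.9 mOsm/kg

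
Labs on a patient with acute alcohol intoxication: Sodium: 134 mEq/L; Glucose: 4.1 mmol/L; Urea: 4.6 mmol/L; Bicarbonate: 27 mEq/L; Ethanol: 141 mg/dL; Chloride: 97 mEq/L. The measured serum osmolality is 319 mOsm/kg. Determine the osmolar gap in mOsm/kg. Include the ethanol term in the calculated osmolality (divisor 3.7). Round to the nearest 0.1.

Calculated osmolality = 2·Na + glucose + urea + ethanol/3.7
= 2·134 + 4.1 + 4.6 + 141/3.7
= 268 + 4.10 + 4.60 + 38.11
= 314.81 mOsm/kg ≈ 314.8 mOsm/kg
Osmolar gap = measured − calculated = 319 − 314.8 = 4.2 mOsm/kg

4.2 mOsm/kg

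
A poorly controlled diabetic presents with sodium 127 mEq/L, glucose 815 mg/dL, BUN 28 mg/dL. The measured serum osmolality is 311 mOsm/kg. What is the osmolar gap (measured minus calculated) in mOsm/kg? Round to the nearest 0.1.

1.7 mOsm/kg

Calculated osmolality = 2·Na + glucose/18 + BUN/2.8
= 2·127 + 815/18 + 28/2.8
= 254 + 45.28 + 10
= 309.28 mOsm/kg ≈ 309.3 mOsm/kg
Osmolar gap = measured − calculated = 311 − 309.3 = 1.7 mOsm/kg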